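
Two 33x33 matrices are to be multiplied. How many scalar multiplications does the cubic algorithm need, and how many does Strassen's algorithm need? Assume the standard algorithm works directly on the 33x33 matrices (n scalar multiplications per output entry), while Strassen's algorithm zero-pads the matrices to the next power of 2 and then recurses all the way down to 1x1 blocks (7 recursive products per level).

Matrix multiplication for 33x33 matrices:

Strassen's algorithm requires power-of-2 dimensions. Pad 33x33 to 64x64 (next power of 2).

Standard algorithm: 33^3 = 35937 multiplications
Strassen's algorithm: 7^(log2(64)) = 7^6 = 117649 multiplications
Difference: 35937 - 117649 = -81712 (Strassen uses MORE here due to padding overhead — for small or just-over-power-of-2 n, padding can outweigh the per-level savings)

Standard: 35937 multiplications (33^3). Strassen: 117649 multiplications (7^6, after padding to 64x64). Strassen reduces 8 recursive multiplications to 7 at each level.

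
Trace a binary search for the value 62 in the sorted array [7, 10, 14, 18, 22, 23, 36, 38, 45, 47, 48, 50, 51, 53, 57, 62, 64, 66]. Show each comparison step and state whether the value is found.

Binary search for 62 in [7, 10, 14, 18, 22, 23, 36, 38, 45, 47, 48, 50, 51, 53, 57, 62, 64, 66]:

lo=0, hi=17, mid=8, arr[mid]=45 -> 45 < 62, search right half
lo=9, hi=17, mid=13, arr[mid]=53 -> 53 < 62, search right half
lo=14, hi=17, mid=15, arr[mid]=62 -> Found target at index 15!

Binary search finds 62 at index 15 after 3 comparisons. The search repeatedly halves the search space by comparing with the middle element.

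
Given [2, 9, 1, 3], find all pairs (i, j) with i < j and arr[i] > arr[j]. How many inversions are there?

Finding inversions in [2, 9, 1, 3]:

(0, 2): arr[0]=2 > arr[2]=1
(1, 2): arr[1]=9 > arr[2]=1
(1, 3): arr[1]=9 > arr[3]=3

Total inversions: 3

The array has 3 inversion(s): (0,2), (1,2), (1,3). Each pair (i,j) satisfies i < j and arr[i] > arr[j].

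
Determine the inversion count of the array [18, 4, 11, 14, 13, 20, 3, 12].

Finding inversions in [18, 4, 11, 14, 13, 20, 3, 12]:

(0, 1): arr[0]=18 > arr[1]=4
(0, 2): arr[0]=18 > arr[2]=11
(0, 3): arr[0]=18 > arr[3]=14
(0, 4): arr[0]=18 > arr[4]=13
(0, 6): arr[0]=18 > arr[6]=3
(0, 7): arr[0]=18 > arr[7]=12
(1, 6): arr[1]=4 > arr[6]=3
(2, 6): arr[2]=11 > arr[6]=3
(3, 4): arr[3]=14 > arr[4]=13
(3, 6): arr[3]=14 > arr[6]=3
(3, 7): arr[3]=14 > arr[7]=12
(4, 6): arr[4]=13 > arr[6]=3
(4, 7): arr[4]=13 > arr[7]=12
(5, 6): arr[5]=20 > arr[6]=3
(5, 7): arr[5]=20 > arr[7]=12

Total inversions: 15

The array has 15 inversion(s): (0,1), (0,2), (0,3), (0,4), (0,6), (0,7), (1,6), (2,6), (3,4), (3,6), (3,7), (4,6), (4,7), (5,6), (5,7). Each pair (i,j) satisfies i < j and arr[i] > arr[j].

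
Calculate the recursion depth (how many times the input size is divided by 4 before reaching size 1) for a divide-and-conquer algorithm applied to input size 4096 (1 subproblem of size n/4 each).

For divide and conquer with division factor 4:

Problem sizes at each level:
Level 0: 4096
Level 1: 1024
Level 2: 256
Level 3: 64
Level 4: 16
Level 5: 4
Level 6: 1

The root is level 0 and the size-1 base case is level 6 (the tree spans levels 0 through 6, i.e. 7 levels counting the root), so the depth is the number of divisions: log_4(4096) = 6

The recursion tree depth is log_4(4096) = 6. At each level, the problem size is divided by 4, so it takes 6 divisions to reduce to a base case of size 1. The algorithm makes 1 recursive call at each level.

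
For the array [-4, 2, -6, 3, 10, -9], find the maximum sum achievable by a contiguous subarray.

Using Kadane's algorithm on [-4, 2, -6, 3, 10, -9]:

Scanning through the array:
Position 1 (value 2): max_ending_here = 2, max_so_far = 2
Position 2 (value -6): max_ending_here = -4, max_so_far = 2
Position 3 (value 3): max_ending_here = 3, max_so_far = 3
Position 4 (value 10): max_ending_here = 13, max_so_far = 13
Position 5 (value -9): max_ending_here = 4, max_so_far = 13

Maximum subarray: [3, 10]
Maximum sum: 13

The maximum subarray is [3, 10] with sum 13. This subarray runs from index 3 to index 4.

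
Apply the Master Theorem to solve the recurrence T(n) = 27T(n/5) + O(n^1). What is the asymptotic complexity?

Master Theorem for T(n) = 27T(n/5) + O(n^1):

a = 27, b = 5, c = 1
log_b(a) = log_5(27) = 2.0478

Case 1: c = 1 < log_5(27) = 2.0478
T(n) = O(n^(log_5 27))

For T(n) = 27T(n/5) + O(n^1): log_5(27) = 2.0478. This is Case 1 of the Master Theorem (c < log_b(a), work dominated by leaves), giving O(n^(log_5 27)).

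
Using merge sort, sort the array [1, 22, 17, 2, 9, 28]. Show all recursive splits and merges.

Merge sort trace:

Split: [1, 22, 17, 2, 9, 28] -> [1, 22, 17] and [2, 9, 28]
  Split: [1, 22, 17] -> [1] and [22, 17]
    Split: [22, 17] -> [22] and [17]
    Merge: [22] + [17] -> [17, 22]
  Merge: [1] + [17, 22] -> [1, 17, 22]
  Split: [2, 9, 28] -> [2] and [9, 28]
    Split: [9, 28] -> [9] and [28]
    Merge: [9] + [28] -> [9, 28]
  Merge: [2] + [9, 28] -> [2, 9, 28]
Merge: [1, 17, 22] + [2, 9, 28] -> [1, 2, 9, 17, 22, 28]

Final sorted array: [1, 2, 9, 17, 22, 28]

The merge sort proceeds by recursively splitting the array and merging sorted halves.
After all merges, the sorted array is [1, 2, 9, 17, 22, 28].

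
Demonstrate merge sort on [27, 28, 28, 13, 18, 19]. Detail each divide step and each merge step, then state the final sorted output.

Merge sort trace:

Split: [27, 28, 28, 13, 18, 19] -> [27, 28, 28] and [13, 18, 19]
  Split: [27, 28, 28] -> [27] and [28, 28]
    Split: [28, 28] -> [28] and [28]
    Merge: [28] + [28] -> [28, 28]
  Merge: [27] + [28, 28] -> [27, 28, 28]
  Split: [13, 18, 19] -> [13] and [18, 19]
    Split: [18, 19] -> [18] and [19]
    Merge: [18] + [19] -> [18, 19]
  Merge: [13] + [18, 19] -> [13, 18, 19]
Merge: [27, 28, 28] + [13, 18, 19] -> [13, 18, 19, 27, 28, 28]

Final sorted array: [13, 18, 19, 27, 28, 28]

The merge sort proceeds by recursively splitting the array and merging sorted halves.
After all merges, the sorted array is [13, 18, 19, 27, 28, 28].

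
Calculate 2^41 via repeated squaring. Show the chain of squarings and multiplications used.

Computing 2^41 by squaring (build up from 2^1; each line after the first costs one multiplication):

2^1 = 2
2^2 = (2^1)^2 = 2^2 = 4
2^4 = (2^2)^2 = 4^2 = 16
2^5 = 2 * 2^4 = 2 * 16 = 32
2^10 = (2^5)^2 = 32^2 = 1024
2^20 = (2^10)^2 = 1024^2 = 1048576
2^40 = (2^20)^2 = 1048576^2 = 1099511627776
2^41 = 2 * 2^40 = 2 * 1099511627776 = 2199023255552

Result: 2199023255552
Multiplications needed: 7 (7 lines after 2^1)

2^41 = 2199023255552. Using exponentiation by squaring, this requires 7 multiplications. The key idea: if the exponent is even, square the half-power; if odd, multiply by the base once.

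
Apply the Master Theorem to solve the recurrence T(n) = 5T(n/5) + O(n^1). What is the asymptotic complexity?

Master Theorem for T(n) = 5T(n/5) + O(n^1):

a = 5, b = 5, c = 1
log_b(a) = log_5(5) = 1.0000

Case 2: c = 1 = log_5(5) = 1.0000
T(n) = O(n^1 log n) = O(n log n)

For T(n) = 5T(n/5) + O(n^1): log_5(5) = 1.0000. This is Case 2 of the Master Theorem (c = log_b(a), equal work at all levels), giving O(n log n).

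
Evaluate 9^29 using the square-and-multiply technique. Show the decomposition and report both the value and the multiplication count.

Computing 9^29 by squaring (build up from 9^1; each line after the first costs one multiplication):

9^1 = 9
9^2 = (9^1)^2 = 9^2 = 81
9^3 = 9 * 9^2 = 9 * 81 = 729
9^6 = (9^3)^2 = 729^2 = 531441
9^7 = 9 * 9^6 = 9 * 531441 = 4782969
9^14 = (9^7)^2 = 4782969^2 = 22876792454961
9^28 = (9^14)^2 = 22876792454961^2 = 523347633027360537213511521
9^29 = 9 * 9^28 = 9 * 523347633027360537213511521 = 4710128697246244834921603689

Result: 4710128697246244834921603689
Multiplications needed: 7 (7 lines after 9^1)

9^29 = 4710128697246244834921603689. Using exponentiation by squaring, this requires 7 multiplications. The key idea: if the exponent is even, square the half-power; if odd, multiply by the base once.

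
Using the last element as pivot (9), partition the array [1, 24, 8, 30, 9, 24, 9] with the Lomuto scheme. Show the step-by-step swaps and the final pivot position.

Lomuto partition with pivot = 9:

Initial array: [1, 24, 8, 30, 9, 24, 9]

arr[0]=1 <= 9: swap with position 0, array becomes [1, 24, 8, 30, 9, 24, 9]
arr[1]=24 > 9: no swap
arr[2]=8 <= 9: swap with position 1, array becomes [1, 8, 24, 30, 9, 24, 9]
arr[3]=30 > 9: no swap
arr[4]=9 <= 9: swap with position 2, array becomes [1, 8, 9, 30, 24, 24, 9]
arr[5]=24 > 9: no swap

Place pivot at position 3: [1, 8, 9, 9, 24, 24, 30]
Pivot position: 3

After partitioning with pivot 9, the array becomes [1, 8, 9, 9, 24, 24, 30]. The pivot is placed at index 3. All elements to the left of the pivot are <= 9, and all elements to the right are > 9.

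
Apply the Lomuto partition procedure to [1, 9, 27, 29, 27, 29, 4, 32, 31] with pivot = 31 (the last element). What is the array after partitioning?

Lomuto partition with pivot = 31:

Initial array: [1, 9, 27, 29, 27, 29, 4, 32, 31]

arr[0]=1 <= 31: swap with position 0, array becomes [1, 9, 27, 29, 27, 29, 4, 32, 31]
arr[1]=9 <= 31: swap with position 1, array becomes [1, 9, 27, 29, 27, 29, 4, 32, 31]
arr[2]=27 <= 31: swap with position 2, array becomes [1, 9, 27, 29, 27, 29, 4, 32, 31]
arr[3]=29 <= 31: swap with position 3, array becomes [1, 9, 27, 29, 27, 29, 4, 32, 31]
arr[4]=27 <= 31: swap with position 4, array becomes [1, 9, 27, 29, 27, 29, 4, 32, 31]
arr[5]=29 <= 31: swap with position 5, array becomes [1, 9, 27, 29, 27, 29, 4, 32, 31]
arr[6]=4 <= 31: swap with position 6, array becomes [1, 9, 27, 29, 27, 29, 4, 32, 31]
arr[7]=32 > 31: no swap

Place pivot at position 7: [1, 9, 27, 29, 27, 29, 4, 31, 32]
Pivot position: 7

After partitioning with pivot 31, the array becomes [1, 9, 27, 29, 27, 29, 4, 31, 32]. The pivot is placed at index 7. All elements to the left of the pivot are <= 31, and all elements to the right are > 31.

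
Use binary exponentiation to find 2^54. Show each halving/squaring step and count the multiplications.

Computing 2^54 by squaring (build up from 2^1; each line after the first costs one multiplication):

2^1 = 2
2^2 = (2^1)^2 = 2^2 = 4
2^3 = 2 * 2^2 = 2 * 4 = 8
2^6 = (2^3)^2 = 8^2 = 64
2^12 = (2^6)^2 = 64^2 = 4096
2^13 = 2 * 2^12 = 2 * 4096 = 8192
2^26 = (2^13)^2 = 8192^2 = 67108864
2^27 = 2 * 2^26 = 2 * 67108864 = 134217728
2^54 = (2^27)^2 = 134217728^2 = 18014398509481984

Result: 18014398509481984
Multiplications needed: 8 (8 lines after 2^1)

2^54 = 18014398509481984. Using exponentiation by squaring, this requires 8 multiplications. The key idea: if the exponent is even, square the half-power; if odd, multiply by the base once.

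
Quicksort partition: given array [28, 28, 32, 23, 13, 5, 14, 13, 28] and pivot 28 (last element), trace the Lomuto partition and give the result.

Lomuto partition with pivot = 28:

Initial array: [28, 28, 32, 23, 13, 5, 14, 13, 28]

arr[0]=28 <= 28: swap with position 0, array becomes [28, 28, 32, 23, 13, 5, 14, 13, 28]
arr[1]=28 <= 28: swap with position 1, array becomes [28, 28, 32, 23, 13, 5, 14, 13, 28]
arr[2]=32 > 28: no swap
arr[3]=23 <= 28: swap with position 2, array becomes [28, 28, 23, 32, 13, 5, 14, 13, 28]
arr[4]=13 <= 28: swap with position 3, array becomes [28, 28, 23, 13, 32, 5, 14, 13, 28]
arr[5]=5 <= 28: swap with position 4, array becomes [28, 28, 23, 13, 5, 32, 14, 13, 28]
arr[6]=14 <= 28: swap with position 5, array becomes [28, 28, 23, 13, 5, 14, 32, 13, 28]
arr[7]=13 <= 28: swap with position 6, array becomes [28, 28, 23, 13, 5, 14, 13, 32, 28]

Place pivot at position 7: [28, 28, 23, 13, 5, 14, 13, 28, 32]
Pivot position: 7

After partitioning with pivot 28, the array becomes [28, 28, 23, 13, 5, 14, 13, 28, 32]. The pivot is placed at index 7. All elements to the left of the pivot are <= 28, and all elements to the right are > 28.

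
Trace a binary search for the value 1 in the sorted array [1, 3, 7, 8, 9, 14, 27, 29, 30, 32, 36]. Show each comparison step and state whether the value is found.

Binary search for 1 in [1, 3, 7, 8, 9, 14, 27, 29, 30, 32, 36]:

lo=0, hi=10, mid=5, arr[mid]=14 -> 14 > 1, search left half
lo=0, hi=4, mid=2, arr[mid]=7 -> 7 > 1, search left half
lo=0, hi=1, mid=0, arr[mid]=1 -> Found target at index 0!

Binary search finds 1 at index 0 after 3 comparisons. The search repeatedly halves the search space by comparing with the middle element.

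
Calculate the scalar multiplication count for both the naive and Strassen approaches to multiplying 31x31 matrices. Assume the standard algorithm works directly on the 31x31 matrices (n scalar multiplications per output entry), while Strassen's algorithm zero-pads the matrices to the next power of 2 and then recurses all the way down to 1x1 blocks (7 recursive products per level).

Matrix multiplication for 31x31 matrices:

Strassen's algorithm requires power-of-2 dimensions. Pad 31x31 to 32x32 (next power of 2).

Standard algorithm: 31^3 = 29791 multiplications
Strassen's algorithm: 7^(log2(32)) = 7^5 = 16807 multiplications
Savings: 29791 - 16807 = 12984 multiplications

Standard: 29791 multiplications (31^3). Strassen: 16807 multiplications (7^5, after padding to 32x32). Strassen reduces 8 recursive multiplications to 7 at each level.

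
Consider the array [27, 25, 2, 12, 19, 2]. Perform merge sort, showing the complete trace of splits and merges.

Merge sort trace:

Split: [27, 25, 2, 12, 19, 2] -> [27, 25, 2] and [12, 19, 2]
  Split: [27, 25, 2] -> [27] and [25, 2]
    Split: [25, 2] -> [25] and [2]
    Merge: [25] + [2] -> [2, 25]
  Merge: [27] + [2, 25] -> [2, 25, 27]
  Split: [12, 19, 2] -> [12] and [19, 2]
    Split: [19, 2] -> [19] and [2]
    Merge: [19] + [2] -> [2, 19]
  Merge: [12] + [2, 19] -> [2, 12, 19]
Merge: [2, 25, 27] + [2, 12, 19] -> [2, 2, 12, 19, 25, 27]

Final sorted array: [2, 2, 12, 19, 25, 27]

The merge sort proceeds by recursively splitting the array and merging sorted halves.
After all merges, the sorted array is [2, 2, 12, 19, 25, 27].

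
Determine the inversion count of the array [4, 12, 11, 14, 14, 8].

Finding inversions in [4, 12, 11, 14, 14, 8]:

(1, 2): arr[1]=12 > arr[2]=11
(1, 5): arr[1]=12 > arr[5]=8
(2, 5): arr[2]=11 > arr[5]=8
(3, 5): arr[3]=14 > arr[5]=8
(4, 5): arr[4]=14 > arr[5]=8

Total inversions: 5

The array has 5 inversion(s): (1,2), (1,5), (2,5), (3,5), (4,5). Each pair (i,j) satisfies i < j and arr[i] > arr[j].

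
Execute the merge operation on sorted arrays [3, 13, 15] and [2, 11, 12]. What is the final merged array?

Merging process:

Compare 3 vs 2: take 2 from right. Merged: [2]
Compare 3 vs 11: take 3 from left. Merged: [2, 3]
Compare 13 vs 11: take 11 from right. Merged: [2, 3, 11]
Compare 13 vs 12: take 12 from right. Merged: [2, 3, 11, 12]
Append remaining from left: [13, 15]. Merged: [2, 3, 11, 12, 13, 15]

Final merged array: [2, 3, 11, 12, 13, 15]
Total comparisons: 4

The merged array is [2, 3, 11, 12, 13, 15], requiring 4 comparisons. The merge step runs in O(n) time where n is the total number of elements.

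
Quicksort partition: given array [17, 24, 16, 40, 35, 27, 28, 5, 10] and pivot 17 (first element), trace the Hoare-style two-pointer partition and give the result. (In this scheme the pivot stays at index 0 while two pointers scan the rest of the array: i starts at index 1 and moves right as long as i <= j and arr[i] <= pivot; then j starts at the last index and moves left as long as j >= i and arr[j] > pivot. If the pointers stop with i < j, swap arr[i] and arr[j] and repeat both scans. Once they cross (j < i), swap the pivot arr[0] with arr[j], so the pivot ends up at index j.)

Hoare-style two-pointer partition with pivot = 17:

Initial array: [17, 24, 16, 40, 35, 27, 28, 5, 10]

Pointers start at i = 1, j = 8.
i stops at index 1 (arr[1]=24 > 17), j stops at index 8 (arr[8]=10 <= 17): swap arr[1] and arr[8], array becomes [17, 10, 16, 40, 35, 27, 28, 5, 24]
i stops at index 3 (arr[3]=40 > 17), j stops at index 7 (arr[7]=5 <= 17): swap arr[3] and arr[7], array becomes [17, 10, 16, 5, 35, 27, 28, 40, 24]
i ends at 4, j ends at 3: the pointers have crossed (j < i), so scanning stops.

Swap pivot arr[0] with arr[3] to place pivot at position 3: [5, 10, 16, 17, 35, 27, 28, 40, 24]
Pivot position: 3

After partitioning with pivot 17, the array becomes [5, 10, 16, 17, 35, 27, 28, 40, 24]. The pivot is placed at index 3. All elements to the left of the pivot are <= 17, and all elements to the right are > 17.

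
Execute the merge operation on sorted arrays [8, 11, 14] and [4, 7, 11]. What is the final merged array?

Merging process:

Compare 8 vs 4: take 4 from right. Merged: [4]
Compare 8 vs 7: take 7 from right. Merged: [4, 7]
Compare 8 vs 11: take 8 from left. Merged: [4, 7, 8]
Compare 11 vs 11: take 11 from left. Merged: [4, 7, 8, 11]
Compare 14 vs 11: take 11 from right. Merged: [4, 7, 8, 11, 11]
Append remaining from left: [14]. Merged: [4, 7, 8, 11, 11, 14]

Final merged array: [4, 7, 8, 11, 11, 14]
Total comparisons: 5

The merged array is [4, 7, 8, 11, 11, 14], requiring 5 comparisons. The merge step runs in O(n) time where n is the total number of elements.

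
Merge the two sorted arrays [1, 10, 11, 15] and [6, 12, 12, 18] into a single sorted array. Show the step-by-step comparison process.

Merging process:

Compare 1 vs 6: take 1 from left. Merged: [1]
Compare 10 vs 6: take 6 from right. Merged: [1, 6]
Compare 10 vs 12: take 10 from left. Merged: [1, 6, 10]
Compare 11 vs 12: take 11 from left. Merged: [1, 6, 10, 11]
Compare 15 vs 12: take 12 from right. Merged: [1, 6, 10, 11, 12]
Compare 15 vs 12: take 12 from right. Merged: [1, 6, 10, 11, 12, 12]
Compare 15 vs 18: take 15 from left. Merged: [1, 6, 10, 11, 12, 12, 15]
Append remaining from right: [18]. Merged: [1, 6, 10, 11, 12, 12, 15, 18]

Final merged array: [1, 6, 10, 11, 12, 12, 15, 18]
Total comparisons: 7

The merged array is [1, 6, 10, 11, 12, 12, 15, 18], requiring 7 comparisons. The merge step runs in O(n) time where n is the total number of elements.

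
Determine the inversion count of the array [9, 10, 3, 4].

Finding inversions in [9, 10, 3, 4]:

(0, 2): arr[0]=9 > arr[2]=3
(0, 3): arr[0]=9 > arr[3]=4
(1, 2): arr[1]=10 > arr[2]=3
(1, 3): arr[1]=10 > arr[3]=4

Total inversions: 4

The array has 4 inversion(s): (0,2), (0,3), (1,2), (1,3). Each pair (i,j) satisfies i < j and arr[i] > arr[j].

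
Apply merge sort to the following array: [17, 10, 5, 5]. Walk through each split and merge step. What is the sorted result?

Merge sort trace:

Split: [17, 10, 5, 5] -> [17, 10] and [5, 5]
  Split: [17, 10] -> [17] and [10]
  Merge: [17] + [10] -> [10, 17]
  Split: [5, 5] -> [5] and [5]
  Merge: [5] + [5] -> [5, 5]
Merge: [10, 17] + [5, 5] -> [5, 5, 10, 17]

Final sorted array: [5, 5, 10, 17]

The merge sort proceeds by recursively splitting the array and merging sorted halves.
After all merges, the sorted array is [5, 5, 10, 17].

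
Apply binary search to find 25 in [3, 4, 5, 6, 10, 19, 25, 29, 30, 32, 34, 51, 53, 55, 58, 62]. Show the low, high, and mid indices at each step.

Binary search for 25 in [3, 4, 5, 6, 10, 19, 25, 29, 30, 32, 34, 51, 53, 55, 58, 62]:

lo=0, hi=15, mid=7, arr[mid]=29 -> 29 > 25, search left half
lo=0, hi=6, mid=3, arr[mid]=6 -> 6 < 25, search right half
lo=4, hi=6, mid=5, arr[mid]=19 -> 19 < 25, search right half
lo=6, hi=6, mid=6, arr[mid]=25 -> Found target at index 6!

Binary search finds 25 at index 6 after 4 comparisons. The search repeatedly halves the search space by comparing with the middle element.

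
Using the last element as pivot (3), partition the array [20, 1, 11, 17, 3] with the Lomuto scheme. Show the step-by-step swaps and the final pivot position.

Lomuto partition with pivot = 3:

Initial array: [20, 1, 11, 17, 3]

arr[0]=20 > 3: no swap
arr[1]=1 <= 3: swap with position 0, array becomes [1, 20, 11, 17, 3]
arr[2]=11 > 3: no swap
arr[3]=17 > 3: no swap

Place pivot at position 1: [1, 3, 11, 17, 20]
Pivot position: 1

After partitioning with pivot 3, the array becomes [1, 3, 11, 17, 20]. The pivot is placed at index 1. All elements to the left of the pivot are <= 3, and all elements to the right are > 3.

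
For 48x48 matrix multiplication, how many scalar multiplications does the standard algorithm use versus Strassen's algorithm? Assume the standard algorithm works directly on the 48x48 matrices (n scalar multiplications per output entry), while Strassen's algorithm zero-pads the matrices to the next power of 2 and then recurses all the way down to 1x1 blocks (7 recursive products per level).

Matrix multiplication for 48x48 matrices:

Strassen's algorithm requires power-of-2 dimensions. Pad 48x48 to 64x64 (next power of 2).

Standard algorithm: 48^3 = 110592 multiplications
Strassen's algorithm: 7^(log2(64)) = 7^6 = 117649 multiplications
Difference: 110592 - 117649 = -7057 (Strassen uses MORE here due to padding overhead — for small or just-over-power-of-2 n, padding can outweigh the per-level savings)

Standard: 110592 multiplications (48^3). Strassen: 117649 multiplications (7^6, after padding to 64x64). Strassen reduces 8 recursive multiplications to 7 at each level.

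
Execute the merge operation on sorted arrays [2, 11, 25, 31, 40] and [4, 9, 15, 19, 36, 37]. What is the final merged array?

Merging process:

Compare 2 vs 4: take 2 from left. Merged: [2]
Compare 11 vs 4: take 4 from right. Merged: [2, 4]
Compare 11 vs 9: take 9 from right. Merged: [2, 4, 9]
Compare 11 vs 15: take 11 from left. Merged: [2, 4, 9, 11]
Compare 25 vs 15: take 15 from right. Merged: [2, 4, 9, 11, 15]
Compare 25 vs 19: take 19 from right. Merged: [2, 4, 9, 11, 15, 19]
Compare 25 vs 36: take 25 from left. Merged: [2, 4, 9, 11, 15, 19, 25]
Compare 31 vs 36: take 31 from left. Merged: [2, 4, 9, 11, 15, 19, 25, 31]
Compare 40 vs 36: take 36 from right. Merged: [2, 4, 9, 11, 15, 19, 25, 31, 36]
Compare 40 vs 37: take 37 from right. Merged: [2, 4, 9, 11, 15, 19, 25, 31, 36, 37]
Append remaining from left: [40]. Merged: [2, 4, 9, 11, 15, 19, 25, 31, 36, 37, 40]

Final merged array: [2, 4, 9, 11, 15, 19, 25, 31, 36, 37, 40]
Total comparisons: 10

The merged array is [2, 4, 9, 11, 15, 19, 25, 31, 36, 37, 40], requiring 10 comparisons. The merge step runs in O(n) time where n is the total number of elements.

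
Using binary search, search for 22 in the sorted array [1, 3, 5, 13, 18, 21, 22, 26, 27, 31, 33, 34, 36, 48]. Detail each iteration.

Binary search for 22 in [1, 3, 5, 13, 18, 21, 22, 26, 27, 31, 33, 34, 36, 48]:

lo=0, hi=13, mid=6, arr[mid]=22 -> Found target at index 6!

Binary search finds 22 at index 6 after 1 comparisons. The search repeatedly halves the search space by comparing with the middle element.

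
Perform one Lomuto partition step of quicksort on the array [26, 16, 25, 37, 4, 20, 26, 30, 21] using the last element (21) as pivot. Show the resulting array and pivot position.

Lomuto partition with pivot = 21:

Initial array: [26, 16, 25, 37, 4, 20, 26, 30, 21]

arr[0]=26 > 21: no swap
arr[1]=16 <= 21: swap with position 0, array becomes [16, 26, 25, 37, 4, 20, 26, 30, 21]
arr[2]=25 > 21: no swap
arr[3]=37 > 21: no swap
arr[4]=4 <= 21: swap with position 1, array becomes [16, 4, 25, 37, 26, 20, 26, 30, 21]
arr[5]=20 <= 21: swap with position 2, array becomes [16, 4, 20, 37, 26, 25, 26, 30, 21]
arr[6]=26 > 21: no swap
arr[7]=30 > 21: no swap

Place pivot at position 3: [16, 4, 20, 21, 26, 25, 26, 30, 37]
Pivot position: 3

After partitioning with pivot 21, the array becomes [16, 4, 20, 21, 26, 25, 26, 30, 37]. The pivot is placed at index 3. All elements to the left of the pivot are <= 21, and all elements to the right are > 21.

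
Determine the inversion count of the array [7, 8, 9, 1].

Finding inversions in [7, 8, 9, 1]:

(0, 3): arr[0]=7 > arr[3]=1
(1, 3): arr[1]=8 > arr[3]=1
(2, 3): arr[2]=9 > arr[3]=1

Total inversions: 3

The array has 3 inversion(s): (0,3), (1,3), (2,3). Each pair (i,j) satisfies i < j and arr[i] > arr[j].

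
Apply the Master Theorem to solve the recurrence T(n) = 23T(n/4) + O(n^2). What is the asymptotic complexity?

Master Theorem for T(n) = 23T(n/4) + O(n^2):

a = 23, b = 4, c = 2
log_b(a) = log_4(23) = 2.2618

Case 1: c = 2 < log_4(23) = 2.2618
T(n) = O(n^(log_4 23))

For T(n) = 23T(n/4) + O(n^2): log_4(23) = 2.2618. This is Case 1 of the Master Theorem (c < log_b(a), work dominated by leaves), giving O(n^(log_4 23)).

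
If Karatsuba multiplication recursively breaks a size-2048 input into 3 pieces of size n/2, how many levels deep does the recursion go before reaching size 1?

For divide and conquer with division factor 2:

Problem sizes at each level:
Level 0: 2048
Level 1: 1024
Level 2: 512
Level 3: 256
Level 4: 128
Level 5: 64
Level 6: 32
Level 7: 16
Level 8: 8
Level 9: 4
Level 10: 2
Level 11: 1

The root is level 0 and the size-1 base case is level 11 (the tree spans levels 0 through 11, i.e. 12 levels counting the root), so the depth is the number of divisions: log_2(2048) = 11

The recursion tree depth is log_2(2048) = 11. At each level, the problem size is divided by 2, so it takes 11 divisions to reduce to a base case of size 1. The algorithm makes 3 recursive calls at each level.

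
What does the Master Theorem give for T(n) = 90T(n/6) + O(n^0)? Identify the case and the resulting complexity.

Master Theorem for T(n) = 90T(n/6) + O(n^0):

a = 90, b = 6, c = 0
log_b(a) = log_6(90) = 2.5114

Case 1: c = 0 < log_6(90) = 2.5114
T(n) = O(n^(log_6 90))

For T(n) = 90T(n/6) + O(n^0): log_6(90) = 2.5114. This is Case 1 of the Master Theorem (c < log_b(a), work dominated by leaves), giving O(n^(log_6 90)).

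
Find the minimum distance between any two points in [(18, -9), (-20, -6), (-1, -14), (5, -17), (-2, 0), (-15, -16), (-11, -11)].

Computing all pairwise distances among 7 points:

d((18, -9), (-20, -6)) = 38.1182
d((18, -9), (-1, -14)) = 19.6469
d((18, -9), (5, -17)) = 15.2643
d((18, -9), (-2, 0)) = 21.9317
d((18, -9), (-15, -16)) = 33.7343
d((18, -9), (-11, -11)) = 29.0689
d((-20, -6), (-1, -14)) = 20.6155
d((-20, -6), (5, -17)) = 27.313
d((-20, -6), (-2, 0)) = 18.9737
d((-20, -6), (-15, -16)) = 11.1803
d((-20, -6), (-11, -11)) = 10.2956
d((-1, -14), (5, -17)) = 6.7082
d((-1, -14), (-2, 0)) = 14.0357
d((-1, -14), (-15, -16)) = 14.1421
d((-1, -14), (-11, -11)) = 10.4403
d((5, -17), (-2, 0)) = 18.3848
d((5, -17), (-15, -16)) = 20.025
d((5, -17), (-11, -11)) = 17.088
d((-2, 0), (-15, -16)) = 20.6155
d((-2, 0), (-11, -11)) = 14.2127
d((-15, -16), (-11, -11)) = 6.4031 <-- minimum

Closest pair: (-15, -16) and (-11, -11) with distance 6.4031

The closest pair is (-15, -16) and (-11, -11) with Euclidean distance 6.4031. For 7 points, brute-force pairwise comparison is shown above. For large n, the divide-and-conquer algorithm (sort by x, recurse on halves, check the dividing strip) achieves O(n log n).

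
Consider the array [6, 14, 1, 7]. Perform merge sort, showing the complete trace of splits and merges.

Merge sort trace:

Split: [6, 14, 1, 7] -> [6, 14] and [1, 7]
  Split: [6, 14] -> [6] and [14]
  Merge: [6] + [14] -> [6, 14]
  Split: [1, 7] -> [1] and [7]
  Merge: [1] + [7] -> [1, 7]
Merge: [6, 14] + [1, 7] -> [1, 6, 7, 14]

Final sorted array: [1, 6, 7, 14]

The merge sort proceeds by recursively splitting the array and merging sorted halves.
After all merges, the sorted array is [1, 6, 7, 14].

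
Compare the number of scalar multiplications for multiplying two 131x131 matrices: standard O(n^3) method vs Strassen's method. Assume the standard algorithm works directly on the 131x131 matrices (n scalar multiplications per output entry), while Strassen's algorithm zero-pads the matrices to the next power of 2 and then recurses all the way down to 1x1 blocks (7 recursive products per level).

Matrix multiplication for 131x131 matrices:

Strassen's algorithm requires power-of-2 dimensions. Pad 131x131 to 256x256 (next power of 2).

Standard algorithm: 131^3 = 2248091 multiplications
Strassen's algorithm: 7^(log2(256)) = 7^8 = 5764801 multiplications
Difference: 2248091 - 5764801 = -3516710 (Strassen uses MORE here due to padding overhead — for small or just-over-power-of-2 n, padding can outweigh the per-level savings)

Standard: 2248091 multiplications (131^3). Strassen: 5764801 multiplications (7^8, after padding to 256x256). Strassen reduces 8 recursive multiplications to 7 at each level.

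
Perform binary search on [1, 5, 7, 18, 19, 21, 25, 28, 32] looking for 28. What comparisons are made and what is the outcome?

Binary search for 28 in [1, 5, 7, 18, 19, 21, 25, 28, 32]:

lo=0, hi=8, mid=4, arr[mid]=19 -> 19 < 28, search right half
lo=5, hi=8, mid=6, arr[mid]=25 -> 25 < 28, search right half
lo=7, hi=8, mid=7, arr[mid]=28 -> Found target at index 7!

Binary search finds 28 at index 7 after 3 comparisons. The search repeatedly halves the search space by comparing with the middle element.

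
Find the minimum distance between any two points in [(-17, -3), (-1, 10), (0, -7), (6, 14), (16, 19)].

Computing all pairwise distances among 5 points:

d((-17, -3), (-1, 10)) = 20.6155
d((-17, -3), (0, -7)) = 17.4642
d((-17, -3), (6, 14)) = 28.6007
d((-17, -3), (16, 19)) = 39.6611
d((-1, 10), (0, -7)) = 17.0294
d((-1, 10), (6, 14)) = 8.0623 <-- minimum
d((-1, 10), (16, 19)) = 19.2354
d((0, -7), (6, 14)) = 21.8403
d((0, -7), (16, 19)) = 30.5287
d((6, 14), (16, 19)) = 11.1803

Closest pair: (-1, 10) and (6, 14) with distance 8.0623

The closest pair is (-1, 10) and (6, 14) with Euclidean distance 8.0623. For 5 points, brute-force pairwise comparison is shown above. For large n, the divide-and-conquer algorithm (sort by x, recurse on halves, check the dividing strip) achieves O(n log n).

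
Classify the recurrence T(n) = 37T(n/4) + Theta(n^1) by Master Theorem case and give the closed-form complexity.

Master Theorem for T(n) = 37T(n/4) + O(n^1):

a = 37, b = 4, c = 1
log_b(a) = log_4(37) = 2.6047

Case 1: c = 1 < log_4(37) = 2.6047
T(n) = O(n^(log_4 37))

For T(n) = 37T(n/4) + O(n^1): log_4(37) = 2.6047. This is Case 1 of the Master Theorem (c < log_b(a), work dominated by leaves), giving O(n^(log_4 37)).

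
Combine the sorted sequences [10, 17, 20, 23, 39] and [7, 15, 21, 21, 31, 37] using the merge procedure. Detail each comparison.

Merging process:

Compare 10 vs 7: take 7 from right. Merged: [7]
Compare 10 vs 15: take 10 from left. Merged: [7, 10]
Compare 17 vs 15: take 15 from right. Merged: [7, 10, 15]
Compare 17 vs 21: take 17 from left. Merged: [7, 10, 15, 17]
Compare 20 vs 21: take 20 from left. Merged: [7, 10, 15, 17, 20]
Compare 23 vs 21: take 21 from right. Merged: [7, 10, 15, 17, 20, 21]
Compare 23 vs 21: take 21 from right. Merged: [7, 10, 15, 17, 20, 21, 21]
Compare 23 vs 31: take 23 from left. Merged: [7, 10, 15, 17, 20, 21, 21, 23]
Compare 39 vs 31: take 31 from right. Merged: [7, 10, 15, 17, 20, 21, 21, 23, 31]
Compare 39 vs 37: take 37 from right. Merged: [7, 10, 15, 17, 20, 21, 21, 23, 31, 37]
Append remaining from left: [39]. Merged: [7, 10, 15, 17, 20, 21, 21, 23, 31, 37, 39]

Final merged array: [7, 10, 15, 17, 20, 21, 21, 23, 31, 37, 39]
Total comparisons: 10

The merged array is [7, 10, 15, 17, 20, 21, 21, 23, 31, 37, 39], requiring 10 comparisons. The merge step runs in O(n) time where n is the total number of elements.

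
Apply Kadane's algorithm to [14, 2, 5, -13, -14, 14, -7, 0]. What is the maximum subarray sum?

Using Kadane's algorithm on [14, 2, 5, -13, -14, 14, -7, 0]:

Scanning through the array:
Position 1 (value 2): max_ending_here = 16, max_so_far = 16
Position 2 (value 5): max_ending_here = 21, max_so_far = 21
Position 3 (value -13): max_ending_here = 8, max_so_far = 21
Position 4 (value -14): max_ending_here = -6, max_so_far = 21
Position 5 (value 14): max_ending_here = 14, max_so_far = 21
Position 6 (value -7): max_ending_here = 7, max_so_far = 21
Position 7 (value 0): max_ending_here = 7, max_so_far = 21

Maximum subarray: [14, 2, 5]
Maximum sum: 21

The maximum subarray is [14, 2, 5] with sum 21. This subarray runs from index 0 to index 2.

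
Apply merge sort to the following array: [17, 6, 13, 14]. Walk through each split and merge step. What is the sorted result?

Merge sort trace:

Split: [17, 6, 13, 14] -> [17, 6] and [13, 14]
  Split: [17, 6] -> [17] and [6]
  Merge: [17] + [6] -> [6, 17]
  Split: [13, 14] -> [13] and [14]
  Merge: [13] + [14] -> [13, 14]
Merge: [6, 17] + [13, 14] -> [6, 13, 14, 17]

Final sorted array: [6, 13, 14, 17]

The merge sort proceeds by recursively splitting the array and merging sorted halves.
After all merges, the sorted array is [6, 13, 14, 17].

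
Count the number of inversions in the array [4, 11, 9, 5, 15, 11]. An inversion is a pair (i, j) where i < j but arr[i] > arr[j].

Finding inversions in [4, 11, 9, 5, 15, 11]:

(1, 2): arr[1]=11 > arr[2]=9
(1, 3): arr[1]=11 > arr[3]=5
(2, 3): arr[2]=9 > arr[3]=5
(4, 5): arr[4]=15 > arr[5]=11

Total inversions: 4

The array has 4 inversion(s): (1,2), (1,3), (2,3), (4,5). Each pair (i,j) satisfies i < j and arr[i] > arr[j].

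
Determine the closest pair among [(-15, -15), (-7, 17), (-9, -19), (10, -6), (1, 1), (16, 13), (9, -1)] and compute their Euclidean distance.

Computing all pairwise distances among 7 points:

d((-15, -15), (-7, 17)) = 32.9848
d((-15, -15), (-9, -19)) = 7.2111
d((-15, -15), (10, -6)) = 26.5707
d((-15, -15), (1, 1)) = 22.6274
d((-15, -15), (16, 13)) = 41.7732
d((-15, -15), (9, -1)) = 27.7849
d((-7, 17), (-9, -19)) = 36.0555
d((-7, 17), (10, -6)) = 28.6007
d((-7, 17), (1, 1)) = 17.8885
d((-7, 17), (16, 13)) = 23.3452
d((-7, 17), (9, -1)) = 24.0832
d((-9, -19), (10, -6)) = 23.0217
d((-9, -19), (1, 1)) = 22.3607
d((-9, -19), (16, 13)) = 40.6079
d((-9, -19), (9, -1)) = 25.4558
d((10, -6), (1, 1)) = 11.4018
d((10, -6), (16, 13)) = 19.9249
d((10, -6), (9, -1)) = 5.099 <-- minimum
d((1, 1), (16, 13)) = 19.2094
d((1, 1), (9, -1)) = 8.2462
d((16, 13), (9, -1)) = 15.6525

Closest pair: (10, -6) and (9, -1) with distance 5.099

The closest pair is (10, -6) and (9, -1) with Euclidean distance 5.099. For 7 points, brute-force pairwise comparison is shown above. For large n, the divide-and-conquer algorithm (sort by x, recurse on halves, check the dividing strip) achieves O(n log n).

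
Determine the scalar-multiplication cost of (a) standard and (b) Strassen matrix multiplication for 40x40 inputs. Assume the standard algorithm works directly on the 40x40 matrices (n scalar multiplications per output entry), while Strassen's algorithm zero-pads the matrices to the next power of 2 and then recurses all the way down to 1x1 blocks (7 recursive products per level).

Matrix multiplication for 40x40 matrices:

Strassen's algorithm requires power-of-2 dimensions. Pad 40x40 to 64x64 (next power of 2).

Standard algorithm: 40^3 = 64000 multiplications
Strassen's algorithm: 7^(log2(64)) = 7^6 = 117649 multiplications
Difference: 64000 - 117649 = -53649 (Strassen uses MORE here due to padding overhead — for small or just-over-power-of-2 n, padding can outweigh the per-level savings)

Standard: 64000 multiplications (40^3). Strassen: 117649 multiplications (7^6, after padding to 64x64). Strassen reduces 8 recursive multiplications to 7 at each level.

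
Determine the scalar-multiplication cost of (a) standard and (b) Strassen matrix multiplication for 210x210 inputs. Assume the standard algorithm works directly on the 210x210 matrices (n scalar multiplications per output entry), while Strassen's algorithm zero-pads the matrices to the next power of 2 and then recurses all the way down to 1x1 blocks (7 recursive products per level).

Matrix multiplication for 210x210 matrices:

Strassen's algorithm requires power-of-2 dimensions. Pad 210x210 to 256x256 (next power of 2).

Standard algorithm: 210^3 = 9261000 multiplications
Strassen's algorithm: 7^(log2(256)) = 7^8 = 5764801 multiplications
Savings: 9261000 - 5764801 = 3496199 multiplications

Standard: 9261000 multiplications (210^3). Strassen: 5764801 multiplications (7^8, after padding to 256x256). Strassen reduces 8 recursive multiplications to 7 at each level.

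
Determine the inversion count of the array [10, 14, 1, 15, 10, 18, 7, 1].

Finding inversions in [10, 14, 1, 15, 10, 18, 7, 1]:

(0, 2): arr[0]=10 > arr[2]=1
(0, 6): arr[0]=10 > arr[6]=7
(0, 7): arr[0]=10 > arr[7]=1
(1, 2): arr[1]=14 > arr[2]=1
(1, 4): arr[1]=14 > arr[4]=10
(1, 6): arr[1]=14 > arr[6]=7
(1, 7): arr[1]=14 > arr[7]=1
(3, 4): arr[3]=15 > arr[4]=10
(3, 6): arr[3]=15 > arr[6]=7
(3, 7): arr[3]=15 > arr[7]=1
(4, 6): arr[4]=10 > arr[6]=7
(4, 7): arr[4]=10 > arr[7]=1
(5, 6): arr[5]=18 > arr[6]=7
(5, 7): arr[5]=18 > arr[7]=1
(6, 7): arr[6]=7 > arr[7]=1

Total inversions: 15

The array has 15 inversion(s): (0,2), (0,6), (0,7), (1,2), (1,4), (1,6), (1,7), (3,4), (3,6), (3,7), (4,6), (4,7), (5,6), (5,7), (6,7). Each pair (i,j) satisfies i < j and arr[i] > arr[j].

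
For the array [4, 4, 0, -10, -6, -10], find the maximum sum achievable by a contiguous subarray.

Using Kadane's algorithm on [4, 4, 0, -10, -6, -10]:

Scanning through the array:
Position 1 (value 4): max_ending_here = 8, max_so_far = 8
Position 2 (value 0): max_ending_here = 8, max_so_far = 8
Position 3 (value -10): max_ending_here = -2, max_so_far = 8
Position 4 (value -6): max_ending_here = -6, max_so_far = 8
Position 5 (value -10): max_ending_here = -10, max_so_far = 8

Maximum subarray: [4, 4]
Maximum sum: 8

The maximum subarray is [4, 4] with sum 8. This subarray runs from index 0 to index 1.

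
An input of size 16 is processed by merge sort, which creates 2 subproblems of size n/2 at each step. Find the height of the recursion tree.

For divide and conquer with division factor 2:

Problem sizes at each level:
Level 0: 16
Level 1: 8
Level 2: 4
Level 3: 2
Level 4: 1

The root is level 0 and the size-1 base case is level 4 (the tree spans levels 0 through 4, i.e. 5 levels counting the root), so the depth is the number of divisions: log_2(16) = 4

The recursion tree depth is log_2(16) = 4. At each level, the problem size is divided by 2, so it takes 4 divisions to reduce to a base case of size 1. The algorithm makes 2 recursive calls at each level.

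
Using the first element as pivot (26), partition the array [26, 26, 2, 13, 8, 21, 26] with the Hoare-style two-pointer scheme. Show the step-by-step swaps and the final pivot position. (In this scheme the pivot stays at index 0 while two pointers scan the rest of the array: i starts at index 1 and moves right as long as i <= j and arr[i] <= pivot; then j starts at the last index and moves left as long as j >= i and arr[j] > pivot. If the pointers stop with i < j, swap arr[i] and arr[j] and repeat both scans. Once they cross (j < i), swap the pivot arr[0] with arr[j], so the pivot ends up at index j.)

Hoare-style two-pointer partition with pivot = 26:

Initial array: [26, 26, 2, 13, 8, 21, 26]

Pointers start at i = 1, j = 6.
i ends at 7, j ends at 6: the pointers have crossed (j < i), so scanning stops.

Swap pivot arr[0] with arr[6] to place pivot at position 6: [26, 26, 2, 13, 8, 21, 26]
Pivot position: 6

After partitioning with pivot 26, the array becomes [26, 26, 2, 13, 8, 21, 26]. The pivot is placed at index 6. All elements to the left of the pivot are <= 26, and all elements to the right are > 26.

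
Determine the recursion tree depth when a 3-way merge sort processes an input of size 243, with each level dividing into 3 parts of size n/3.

For divide and conquer with division factor 3:

Problem sizes at each level:
Level 0: 243
Level 1: 81
Level 2: 27
Level 3: 9
Level 4: 3
Level 5: 1

The root is level 0 and the size-1 base case is level 5 (the tree spans levels 0 through 5, i.e. 6 levels counting the root), so the depth is the number of divisions: log_3(243) = 5

The recursion tree depth is log_3(243) = 5. At each level, the problem size is divided by 3, so it takes 5 divisions to reduce to a base case of size 1. The algorithm makes 3 recursive calls at each level.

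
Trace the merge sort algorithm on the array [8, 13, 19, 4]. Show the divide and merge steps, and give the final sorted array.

Merge sort trace:

Split: [8, 13, 19, 4] -> [8, 13] and [19, 4]
  Split: [8, 13] -> [8] and [13]
  Merge: [8] + [13] -> [8, 13]
  Split: [19, 4] -> [19] and [4]
  Merge: [19] + [4] -> [4, 19]
Merge: [8, 13] + [4, 19] -> [4, 8, 13, 19]

Final sorted array: [4, 8, 13, 19]

The merge sort proceeds by recursively splitting the array and merging sorted halves.
After all merges, the sorted array is [4, 8, 13, 19].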